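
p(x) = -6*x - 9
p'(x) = -6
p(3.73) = -31.38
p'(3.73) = -6.00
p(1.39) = -17.34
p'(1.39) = -6.00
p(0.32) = -10.92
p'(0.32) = -6.00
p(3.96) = -32.76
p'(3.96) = -6.00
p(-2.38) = 5.28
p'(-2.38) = -6.00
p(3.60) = -30.60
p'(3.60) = -6.00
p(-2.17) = 4.02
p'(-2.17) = -6.00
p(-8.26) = 40.56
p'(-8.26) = -6.00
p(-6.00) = 27.00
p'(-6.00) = -6.00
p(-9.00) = 45.00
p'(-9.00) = -6.00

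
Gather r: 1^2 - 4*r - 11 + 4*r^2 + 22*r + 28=4*r^2 + 18*r + 18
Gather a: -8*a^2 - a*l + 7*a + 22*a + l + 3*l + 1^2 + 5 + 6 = -8*a^2 + a*(29 - l) + 4*l + 12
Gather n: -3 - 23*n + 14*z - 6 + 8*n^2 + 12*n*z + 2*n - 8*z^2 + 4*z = 8*n^2 + n*(12*z - 21) - 8*z^2 + 18*z - 9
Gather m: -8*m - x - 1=-8*m - x - 1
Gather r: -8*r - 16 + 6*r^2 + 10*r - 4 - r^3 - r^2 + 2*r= -r^3 + 5*r^2 + 4*r - 20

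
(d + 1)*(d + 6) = d^2 + 7*d + 6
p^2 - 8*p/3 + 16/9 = (p - 4/3)^2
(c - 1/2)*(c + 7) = c^2 + 13*c/2 - 7/2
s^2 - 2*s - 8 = (s - 4)*(s + 2)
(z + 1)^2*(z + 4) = z^3 + 6*z^2 + 9*z + 4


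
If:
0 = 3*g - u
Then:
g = u/3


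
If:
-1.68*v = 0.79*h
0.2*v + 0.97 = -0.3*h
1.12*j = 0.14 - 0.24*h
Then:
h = -4.71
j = 1.13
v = 2.21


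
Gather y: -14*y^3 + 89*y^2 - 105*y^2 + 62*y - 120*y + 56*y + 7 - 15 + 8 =-14*y^3 - 16*y^2 - 2*y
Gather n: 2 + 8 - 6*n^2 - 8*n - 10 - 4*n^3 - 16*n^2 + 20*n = -4*n^3 - 22*n^2 + 12*n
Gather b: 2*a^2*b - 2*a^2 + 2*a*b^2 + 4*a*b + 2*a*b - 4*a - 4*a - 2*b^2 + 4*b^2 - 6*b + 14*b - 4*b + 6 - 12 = -2*a^2 - 8*a + b^2*(2*a + 2) + b*(2*a^2 + 6*a + 4) - 6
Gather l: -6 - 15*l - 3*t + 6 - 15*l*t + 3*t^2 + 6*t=l*(-15*t - 15) + 3*t^2 + 3*t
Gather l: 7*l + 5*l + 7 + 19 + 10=12*l + 36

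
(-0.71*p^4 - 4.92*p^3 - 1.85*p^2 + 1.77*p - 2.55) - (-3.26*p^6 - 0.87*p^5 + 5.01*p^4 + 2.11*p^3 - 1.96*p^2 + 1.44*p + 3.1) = 3.26*p^6 + 0.87*p^5 - 5.72*p^4 - 7.03*p^3 + 0.11*p^2 + 0.33*p - 5.65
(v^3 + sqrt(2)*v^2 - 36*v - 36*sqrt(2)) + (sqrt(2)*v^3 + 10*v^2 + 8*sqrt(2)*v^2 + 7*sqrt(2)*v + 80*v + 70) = v^3 + sqrt(2)*v^3 + 10*v^2 + 9*sqrt(2)*v^2 + 7*sqrt(2)*v + 44*v - 36*sqrt(2) + 70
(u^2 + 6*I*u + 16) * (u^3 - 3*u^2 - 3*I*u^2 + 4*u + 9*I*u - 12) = u^5 - 3*u^4 + 3*I*u^4 + 38*u^3 - 9*I*u^3 - 114*u^2 - 24*I*u^2 + 64*u + 72*I*u - 192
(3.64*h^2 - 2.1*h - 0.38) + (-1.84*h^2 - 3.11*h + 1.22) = 1.8*h^2 - 5.21*h + 0.84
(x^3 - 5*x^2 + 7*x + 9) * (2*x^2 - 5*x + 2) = 2*x^5 - 15*x^4 + 41*x^3 - 27*x^2 - 31*x + 18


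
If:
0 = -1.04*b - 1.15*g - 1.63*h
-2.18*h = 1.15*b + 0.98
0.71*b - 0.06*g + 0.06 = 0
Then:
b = -0.03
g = 0.64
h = -0.43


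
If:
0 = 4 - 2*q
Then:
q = 2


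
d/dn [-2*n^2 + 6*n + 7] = 6 - 4*n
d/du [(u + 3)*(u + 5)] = 2*u + 8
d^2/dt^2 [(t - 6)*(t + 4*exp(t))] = 4*t*exp(t) - 16*exp(t) + 2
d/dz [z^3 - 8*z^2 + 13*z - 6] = 3*z^2 - 16*z + 13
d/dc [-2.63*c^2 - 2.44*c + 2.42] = -5.26*c - 2.44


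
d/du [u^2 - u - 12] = 2*u - 1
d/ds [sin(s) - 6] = cos(s)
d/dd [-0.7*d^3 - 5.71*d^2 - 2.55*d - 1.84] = -2.1*d^2 - 11.42*d - 2.55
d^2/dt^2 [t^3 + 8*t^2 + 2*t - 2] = 6*t + 16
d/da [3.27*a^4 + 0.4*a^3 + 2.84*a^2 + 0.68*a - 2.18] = 13.08*a^3 + 1.2*a^2 + 5.68*a + 0.68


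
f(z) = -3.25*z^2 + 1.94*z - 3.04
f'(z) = 1.94 - 6.5*z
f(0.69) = -3.25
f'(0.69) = -2.54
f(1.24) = -5.63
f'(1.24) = -6.12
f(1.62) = -8.43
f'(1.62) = -8.59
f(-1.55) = -13.86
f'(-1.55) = 12.02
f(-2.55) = -29.12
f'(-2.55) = 18.52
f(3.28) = -31.64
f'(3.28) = -19.38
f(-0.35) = -4.12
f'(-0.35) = 4.22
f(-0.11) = -3.29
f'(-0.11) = 2.66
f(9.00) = -248.83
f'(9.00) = -56.56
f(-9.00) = -283.75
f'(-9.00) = 60.44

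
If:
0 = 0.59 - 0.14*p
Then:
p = 4.21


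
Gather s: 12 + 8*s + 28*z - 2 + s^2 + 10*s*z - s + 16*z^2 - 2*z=s^2 + s*(10*z + 7) + 16*z^2 + 26*z + 10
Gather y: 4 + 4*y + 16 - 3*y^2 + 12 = -3*y^2 + 4*y + 32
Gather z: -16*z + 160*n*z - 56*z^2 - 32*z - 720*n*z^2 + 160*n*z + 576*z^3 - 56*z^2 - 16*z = 576*z^3 + z^2*(-720*n - 112) + z*(320*n - 64)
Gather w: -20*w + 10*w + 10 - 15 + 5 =-10*w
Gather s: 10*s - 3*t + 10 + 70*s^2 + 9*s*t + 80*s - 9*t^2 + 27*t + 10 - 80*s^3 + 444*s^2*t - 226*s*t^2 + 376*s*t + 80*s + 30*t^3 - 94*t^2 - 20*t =-80*s^3 + s^2*(444*t + 70) + s*(-226*t^2 + 385*t + 170) + 30*t^3 - 103*t^2 + 4*t + 20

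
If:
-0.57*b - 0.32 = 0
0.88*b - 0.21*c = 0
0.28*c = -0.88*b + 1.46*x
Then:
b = -0.56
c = -2.35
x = -0.79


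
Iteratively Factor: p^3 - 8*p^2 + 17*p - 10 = (p - 5)*(p^2 - 3*p + 2) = (p - 5)*(p - 2)*(p - 1)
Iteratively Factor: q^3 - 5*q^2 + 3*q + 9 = (q - 3)*(q^2 - 2*q - 3) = (q - 3)*(q + 1)*(q - 3)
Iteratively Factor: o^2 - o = (o - 1)*(o)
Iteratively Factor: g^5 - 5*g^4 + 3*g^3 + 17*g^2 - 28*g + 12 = (g - 2)*(g^4 - 3*g^3 - 3*g^2 + 11*g - 6) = (g - 2)*(g - 1)*(g^3 - 2*g^2 - 5*g + 6) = (g - 2)*(g - 1)^2*(g^2 - g - 6) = (g - 3)*(g - 2)*(g - 1)^2*(g + 2)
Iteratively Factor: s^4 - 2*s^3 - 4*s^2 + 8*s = (s - 2)*(s^3 - 4*s) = (s - 2)*(s + 2)*(s^2 - 2*s) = (s - 2)^2*(s + 2)*(s)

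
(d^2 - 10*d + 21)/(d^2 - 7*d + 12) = (d - 7)/(d - 4)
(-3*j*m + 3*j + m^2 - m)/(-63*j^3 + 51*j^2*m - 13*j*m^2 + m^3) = (m - 1)/(21*j^2 - 10*j*m + m^2)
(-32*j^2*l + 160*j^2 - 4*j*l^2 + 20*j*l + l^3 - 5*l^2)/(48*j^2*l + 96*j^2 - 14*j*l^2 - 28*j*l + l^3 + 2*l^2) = (-4*j*l + 20*j - l^2 + 5*l)/(6*j*l + 12*j - l^2 - 2*l)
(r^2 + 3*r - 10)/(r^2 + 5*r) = (r - 2)/r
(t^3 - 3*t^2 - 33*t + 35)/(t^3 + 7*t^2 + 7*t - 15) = (t - 7)/(t + 3)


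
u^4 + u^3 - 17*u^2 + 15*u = u*(u - 3)*(u - 1)*(u + 5)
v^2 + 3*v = v*(v + 3)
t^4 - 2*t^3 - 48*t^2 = t^2*(t - 8)*(t + 6)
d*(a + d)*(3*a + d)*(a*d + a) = 3*a^3*d^2 + 3*a^3*d + 4*a^2*d^3 + 4*a^2*d^2 + a*d^4 + a*d^3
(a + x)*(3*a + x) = 3*a^2 + 4*a*x + x^2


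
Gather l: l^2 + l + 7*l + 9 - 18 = l^2 + 8*l - 9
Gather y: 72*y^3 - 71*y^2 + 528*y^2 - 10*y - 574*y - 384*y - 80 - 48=72*y^3 + 457*y^2 - 968*y - 128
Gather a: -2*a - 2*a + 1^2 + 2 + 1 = 4 - 4*a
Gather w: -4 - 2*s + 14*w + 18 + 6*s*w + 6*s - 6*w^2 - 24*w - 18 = 4*s - 6*w^2 + w*(6*s - 10) - 4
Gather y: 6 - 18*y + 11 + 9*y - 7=10 - 9*y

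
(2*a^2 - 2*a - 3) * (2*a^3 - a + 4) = 4*a^5 - 4*a^4 - 8*a^3 + 10*a^2 - 5*a - 12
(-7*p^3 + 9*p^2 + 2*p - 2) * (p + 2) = -7*p^4 - 5*p^3 + 20*p^2 + 2*p - 4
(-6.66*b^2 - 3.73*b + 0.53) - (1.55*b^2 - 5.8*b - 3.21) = -8.21*b^2 + 2.07*b + 3.74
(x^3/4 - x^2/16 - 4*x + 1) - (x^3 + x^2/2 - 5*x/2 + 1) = -3*x^3/4 - 9*x^2/16 - 3*x/2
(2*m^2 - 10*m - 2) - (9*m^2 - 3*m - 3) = -7*m^2 - 7*m + 1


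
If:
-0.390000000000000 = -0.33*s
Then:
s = 1.18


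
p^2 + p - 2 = (p - 1)*(p + 2)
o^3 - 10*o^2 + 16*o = o*(o - 8)*(o - 2)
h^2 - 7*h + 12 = (h - 4)*(h - 3)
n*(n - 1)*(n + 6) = n^3 + 5*n^2 - 6*n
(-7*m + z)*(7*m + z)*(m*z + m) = -49*m^3*z - 49*m^3 + m*z^3 + m*z^2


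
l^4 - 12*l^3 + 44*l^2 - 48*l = l*(l - 6)*(l - 4)*(l - 2)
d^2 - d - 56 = (d - 8)*(d + 7)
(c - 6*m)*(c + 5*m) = c^2 - c*m - 30*m^2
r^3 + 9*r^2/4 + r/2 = r*(r + 1/4)*(r + 2)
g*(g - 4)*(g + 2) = g^3 - 2*g^2 - 8*g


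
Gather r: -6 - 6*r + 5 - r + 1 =-7*r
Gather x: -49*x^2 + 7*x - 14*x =-49*x^2 - 7*x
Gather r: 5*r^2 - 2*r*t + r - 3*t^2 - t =5*r^2 + r*(1 - 2*t) - 3*t^2 - t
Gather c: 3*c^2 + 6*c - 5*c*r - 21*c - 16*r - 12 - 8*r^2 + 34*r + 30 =3*c^2 + c*(-5*r - 15) - 8*r^2 + 18*r + 18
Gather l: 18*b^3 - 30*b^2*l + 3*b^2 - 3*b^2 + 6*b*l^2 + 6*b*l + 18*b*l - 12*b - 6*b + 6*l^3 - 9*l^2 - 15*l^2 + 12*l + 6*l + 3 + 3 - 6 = 18*b^3 - 18*b + 6*l^3 + l^2*(6*b - 24) + l*(-30*b^2 + 24*b + 18)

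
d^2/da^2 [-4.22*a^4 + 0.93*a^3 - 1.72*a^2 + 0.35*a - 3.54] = -50.64*a^2 + 5.58*a - 3.44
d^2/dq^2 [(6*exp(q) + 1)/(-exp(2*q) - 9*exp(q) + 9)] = (-6*exp(4*q) + 50*exp(3*q) - 351*exp(2*q) - 603*exp(q) - 567)*exp(q)/(exp(6*q) + 27*exp(5*q) + 216*exp(4*q) + 243*exp(3*q) - 1944*exp(2*q) + 2187*exp(q) - 729)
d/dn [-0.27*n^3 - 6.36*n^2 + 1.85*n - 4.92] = -0.81*n^2 - 12.72*n + 1.85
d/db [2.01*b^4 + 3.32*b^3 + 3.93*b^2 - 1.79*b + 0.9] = 8.04*b^3 + 9.96*b^2 + 7.86*b - 1.79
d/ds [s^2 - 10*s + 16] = 2*s - 10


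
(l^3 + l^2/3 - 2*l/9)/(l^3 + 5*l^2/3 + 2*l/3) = (l - 1/3)/(l + 1)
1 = 1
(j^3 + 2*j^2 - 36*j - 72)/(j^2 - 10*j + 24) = (j^2 + 8*j + 12)/(j - 4)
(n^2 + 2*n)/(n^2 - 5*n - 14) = n/(n - 7)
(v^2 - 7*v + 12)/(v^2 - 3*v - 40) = (-v^2 + 7*v - 12)/(-v^2 + 3*v + 40)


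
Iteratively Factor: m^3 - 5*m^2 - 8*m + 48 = (m - 4)*(m^2 - m - 12) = (m - 4)^2*(m + 3)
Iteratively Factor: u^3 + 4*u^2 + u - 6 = (u + 3)*(u^2 + u - 2) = (u + 2)*(u + 3)*(u - 1)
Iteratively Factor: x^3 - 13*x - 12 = (x - 4)*(x^2 + 4*x + 3) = (x - 4)*(x + 3)*(x + 1)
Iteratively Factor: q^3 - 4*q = (q + 2)*(q^2 - 2*q) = (q - 2)*(q + 2)*(q)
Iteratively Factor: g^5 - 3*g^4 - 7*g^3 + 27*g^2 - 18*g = (g)*(g^4 - 3*g^3 - 7*g^2 + 27*g - 18) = g*(g + 3)*(g^3 - 6*g^2 + 11*g - 6) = g*(g - 3)*(g + 3)*(g^2 - 3*g + 2) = g*(g - 3)*(g - 2)*(g + 3)*(g - 1)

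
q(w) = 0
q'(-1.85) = 0.00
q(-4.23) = 0.00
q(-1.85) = 0.00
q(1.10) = 0.00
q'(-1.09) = 0.00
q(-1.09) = 0.00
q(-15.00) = 0.00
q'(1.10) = 0.00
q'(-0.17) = 0.00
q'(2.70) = 0.00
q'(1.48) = 0.00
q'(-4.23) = 0.00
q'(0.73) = 0.00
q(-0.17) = 0.00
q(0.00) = 0.00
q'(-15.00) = 0.00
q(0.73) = 0.00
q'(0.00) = 0.00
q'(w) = 0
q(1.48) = 0.00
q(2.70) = 0.00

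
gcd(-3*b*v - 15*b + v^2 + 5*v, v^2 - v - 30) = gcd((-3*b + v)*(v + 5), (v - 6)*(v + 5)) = v + 5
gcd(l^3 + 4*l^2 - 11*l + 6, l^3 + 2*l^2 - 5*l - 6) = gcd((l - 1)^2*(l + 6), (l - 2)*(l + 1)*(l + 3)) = 1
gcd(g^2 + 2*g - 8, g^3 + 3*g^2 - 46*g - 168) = g + 4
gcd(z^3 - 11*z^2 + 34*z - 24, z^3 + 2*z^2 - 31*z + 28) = z^2 - 5*z + 4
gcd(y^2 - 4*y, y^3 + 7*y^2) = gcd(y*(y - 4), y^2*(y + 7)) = y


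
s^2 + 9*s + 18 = (s + 3)*(s + 6)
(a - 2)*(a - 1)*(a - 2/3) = a^3 - 11*a^2/3 + 4*a - 4/3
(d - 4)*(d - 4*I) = d^2 - 4*d - 4*I*d + 16*I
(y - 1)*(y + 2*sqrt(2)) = y^2 - y + 2*sqrt(2)*y - 2*sqrt(2)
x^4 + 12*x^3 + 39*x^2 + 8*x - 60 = (x - 1)*(x + 2)*(x + 5)*(x + 6)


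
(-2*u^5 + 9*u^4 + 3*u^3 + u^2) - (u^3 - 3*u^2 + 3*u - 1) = -2*u^5 + 9*u^4 + 2*u^3 + 4*u^2 - 3*u + 1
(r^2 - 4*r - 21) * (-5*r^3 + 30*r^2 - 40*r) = -5*r^5 + 50*r^4 - 55*r^3 - 470*r^2 + 840*r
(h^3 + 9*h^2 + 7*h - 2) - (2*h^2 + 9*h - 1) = h^3 + 7*h^2 - 2*h - 1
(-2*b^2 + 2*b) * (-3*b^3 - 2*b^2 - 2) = 6*b^5 - 2*b^4 - 4*b^3 + 4*b^2 - 4*b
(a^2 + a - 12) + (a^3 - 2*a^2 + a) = a^3 - a^2 + 2*a - 12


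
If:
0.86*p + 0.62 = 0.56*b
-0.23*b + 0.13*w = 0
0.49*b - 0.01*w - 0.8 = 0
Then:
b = 1.69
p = 0.38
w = 3.00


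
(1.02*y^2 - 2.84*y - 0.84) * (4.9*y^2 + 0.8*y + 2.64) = 4.998*y^4 - 13.1*y^3 - 3.6952*y^2 - 8.1696*y - 2.2176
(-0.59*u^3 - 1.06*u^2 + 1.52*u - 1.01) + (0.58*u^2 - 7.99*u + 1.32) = -0.59*u^3 - 0.48*u^2 - 6.47*u + 0.31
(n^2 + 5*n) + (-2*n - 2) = n^2 + 3*n - 2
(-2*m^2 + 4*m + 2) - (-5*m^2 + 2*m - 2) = 3*m^2 + 2*m + 4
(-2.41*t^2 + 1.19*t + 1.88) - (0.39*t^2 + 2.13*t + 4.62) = -2.8*t^2 - 0.94*t - 2.74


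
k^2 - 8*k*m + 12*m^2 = (k - 6*m)*(k - 2*m)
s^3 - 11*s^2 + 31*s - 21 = (s - 7)*(s - 3)*(s - 1)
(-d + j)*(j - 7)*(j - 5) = -d*j^2 + 12*d*j - 35*d + j^3 - 12*j^2 + 35*j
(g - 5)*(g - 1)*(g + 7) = g^3 + g^2 - 37*g + 35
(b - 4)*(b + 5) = b^2 + b - 20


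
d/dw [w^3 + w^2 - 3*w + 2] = 3*w^2 + 2*w - 3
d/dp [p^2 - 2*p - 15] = 2*p - 2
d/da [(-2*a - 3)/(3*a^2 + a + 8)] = (-6*a^2 - 2*a + (2*a + 3)*(6*a + 1) - 16)/(3*a^2 + a + 8)^2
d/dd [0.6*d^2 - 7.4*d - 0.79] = 1.2*d - 7.4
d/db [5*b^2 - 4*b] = 10*b - 4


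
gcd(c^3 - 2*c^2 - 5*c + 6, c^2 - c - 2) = 1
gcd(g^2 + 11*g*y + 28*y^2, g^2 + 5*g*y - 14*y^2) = g + 7*y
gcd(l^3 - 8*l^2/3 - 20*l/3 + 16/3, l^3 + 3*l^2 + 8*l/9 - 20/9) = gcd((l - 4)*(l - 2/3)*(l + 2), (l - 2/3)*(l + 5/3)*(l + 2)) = l^2 + 4*l/3 - 4/3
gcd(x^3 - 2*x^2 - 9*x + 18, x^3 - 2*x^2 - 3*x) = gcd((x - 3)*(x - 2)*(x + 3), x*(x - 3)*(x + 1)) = x - 3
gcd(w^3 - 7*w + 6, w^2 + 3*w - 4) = w - 1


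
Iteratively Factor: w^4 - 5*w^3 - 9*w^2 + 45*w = (w - 5)*(w^3 - 9*w) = (w - 5)*(w + 3)*(w^2 - 3*w) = w*(w - 5)*(w + 3)*(w - 3)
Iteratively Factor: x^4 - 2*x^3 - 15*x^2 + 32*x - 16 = (x - 1)*(x^3 - x^2 - 16*x + 16) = (x - 1)^2*(x^2 - 16) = (x - 1)^2*(x + 4)*(x - 4)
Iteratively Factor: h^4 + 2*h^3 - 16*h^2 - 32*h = (h - 4)*(h^3 + 6*h^2 + 8*h) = (h - 4)*(h + 2)*(h^2 + 4*h) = (h - 4)*(h + 2)*(h + 4)*(h)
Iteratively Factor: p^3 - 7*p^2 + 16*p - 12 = (p - 3)*(p^2 - 4*p + 4) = (p - 3)*(p - 2)*(p - 2)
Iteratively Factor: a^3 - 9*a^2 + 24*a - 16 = (a - 4)*(a^2 - 5*a + 4) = (a - 4)*(a - 1)*(a - 4)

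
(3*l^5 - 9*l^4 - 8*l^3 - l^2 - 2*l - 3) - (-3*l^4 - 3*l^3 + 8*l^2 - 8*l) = 3*l^5 - 6*l^4 - 5*l^3 - 9*l^2 + 6*l - 3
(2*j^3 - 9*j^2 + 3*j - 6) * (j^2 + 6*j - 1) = 2*j^5 + 3*j^4 - 53*j^3 + 21*j^2 - 39*j + 6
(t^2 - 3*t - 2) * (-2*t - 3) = -2*t^3 + 3*t^2 + 13*t + 6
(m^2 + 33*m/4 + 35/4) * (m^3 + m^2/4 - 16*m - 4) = m^5 + 17*m^4/2 - 83*m^3/16 - 2141*m^2/16 - 173*m - 35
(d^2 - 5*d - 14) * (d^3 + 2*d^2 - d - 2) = d^5 - 3*d^4 - 25*d^3 - 25*d^2 + 24*d + 28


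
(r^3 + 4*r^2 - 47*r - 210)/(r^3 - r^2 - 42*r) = (r + 5)/r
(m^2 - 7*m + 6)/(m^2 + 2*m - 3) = (m - 6)/(m + 3)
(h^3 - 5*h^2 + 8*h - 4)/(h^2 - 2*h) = h - 3 + 2/h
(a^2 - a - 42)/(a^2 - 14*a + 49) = (a + 6)/(a - 7)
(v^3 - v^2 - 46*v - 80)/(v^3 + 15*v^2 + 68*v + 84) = (v^2 - 3*v - 40)/(v^2 + 13*v + 42)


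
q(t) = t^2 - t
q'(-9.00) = -19.00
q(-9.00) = 90.00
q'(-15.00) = -31.00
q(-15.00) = 240.00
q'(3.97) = 6.94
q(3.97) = 11.79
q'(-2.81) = -6.62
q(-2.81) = 10.71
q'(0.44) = -0.12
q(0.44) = -0.25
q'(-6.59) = -14.18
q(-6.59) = 50.02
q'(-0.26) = -1.52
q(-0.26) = 0.33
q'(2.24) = 3.48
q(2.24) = 2.78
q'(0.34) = -0.32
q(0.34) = -0.22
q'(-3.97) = -8.94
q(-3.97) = 19.73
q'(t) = 2*t - 1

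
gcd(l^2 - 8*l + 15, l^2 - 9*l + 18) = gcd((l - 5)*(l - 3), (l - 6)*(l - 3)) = l - 3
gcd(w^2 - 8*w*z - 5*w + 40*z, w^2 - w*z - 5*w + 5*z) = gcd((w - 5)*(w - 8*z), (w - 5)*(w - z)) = w - 5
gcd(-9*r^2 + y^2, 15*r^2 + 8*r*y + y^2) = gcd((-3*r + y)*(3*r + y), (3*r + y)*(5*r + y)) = 3*r + y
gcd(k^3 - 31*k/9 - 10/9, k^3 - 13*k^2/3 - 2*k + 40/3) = k^2 - k/3 - 10/3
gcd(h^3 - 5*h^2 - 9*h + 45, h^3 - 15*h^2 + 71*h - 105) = h^2 - 8*h + 15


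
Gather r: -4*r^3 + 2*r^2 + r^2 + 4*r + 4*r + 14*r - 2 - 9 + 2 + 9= -4*r^3 + 3*r^2 + 22*r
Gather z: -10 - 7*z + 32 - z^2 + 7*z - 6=16 - z^2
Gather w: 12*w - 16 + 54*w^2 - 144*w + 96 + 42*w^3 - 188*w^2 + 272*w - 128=42*w^3 - 134*w^2 + 140*w - 48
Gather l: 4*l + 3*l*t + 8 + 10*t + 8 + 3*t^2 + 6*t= l*(3*t + 4) + 3*t^2 + 16*t + 16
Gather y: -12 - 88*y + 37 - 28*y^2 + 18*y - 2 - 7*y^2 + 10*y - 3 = -35*y^2 - 60*y + 20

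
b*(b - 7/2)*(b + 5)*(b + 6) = b^4 + 15*b^3/2 - 17*b^2/2 - 105*b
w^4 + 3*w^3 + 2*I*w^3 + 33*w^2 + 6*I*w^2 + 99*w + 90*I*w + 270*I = (w + 3)*(w - 6*I)*(w + 3*I)*(w + 5*I)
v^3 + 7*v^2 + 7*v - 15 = (v - 1)*(v + 3)*(v + 5)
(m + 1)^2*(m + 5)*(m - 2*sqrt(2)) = m^4 - 2*sqrt(2)*m^3 + 7*m^3 - 14*sqrt(2)*m^2 + 11*m^2 - 22*sqrt(2)*m + 5*m - 10*sqrt(2)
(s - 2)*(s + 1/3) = s^2 - 5*s/3 - 2/3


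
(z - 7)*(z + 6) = z^2 - z - 42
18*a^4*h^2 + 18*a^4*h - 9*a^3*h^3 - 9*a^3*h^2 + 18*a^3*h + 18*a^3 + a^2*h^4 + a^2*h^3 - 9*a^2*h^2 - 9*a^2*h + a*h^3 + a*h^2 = (-6*a + h)*(-3*a + h)*(a*h + 1)*(a*h + a)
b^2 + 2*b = b*(b + 2)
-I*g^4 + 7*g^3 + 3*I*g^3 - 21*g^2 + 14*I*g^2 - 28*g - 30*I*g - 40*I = (g - 4)*(g + 2*I)*(g + 5*I)*(-I*g - I)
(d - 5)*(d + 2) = d^2 - 3*d - 10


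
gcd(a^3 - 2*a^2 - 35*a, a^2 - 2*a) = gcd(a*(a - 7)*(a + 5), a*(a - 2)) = a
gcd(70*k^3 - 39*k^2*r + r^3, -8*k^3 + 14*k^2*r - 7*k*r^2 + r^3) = -2*k + r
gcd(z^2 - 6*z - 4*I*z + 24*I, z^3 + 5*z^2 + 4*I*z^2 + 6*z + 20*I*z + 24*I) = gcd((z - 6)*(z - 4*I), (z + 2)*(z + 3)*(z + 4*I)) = 1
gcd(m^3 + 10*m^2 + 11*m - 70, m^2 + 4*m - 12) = m - 2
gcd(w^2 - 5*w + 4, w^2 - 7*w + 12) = w - 4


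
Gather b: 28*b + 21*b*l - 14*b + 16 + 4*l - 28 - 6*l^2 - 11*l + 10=b*(21*l + 14) - 6*l^2 - 7*l - 2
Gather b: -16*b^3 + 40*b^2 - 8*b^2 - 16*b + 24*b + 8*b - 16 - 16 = -16*b^3 + 32*b^2 + 16*b - 32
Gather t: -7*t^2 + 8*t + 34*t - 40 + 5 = -7*t^2 + 42*t - 35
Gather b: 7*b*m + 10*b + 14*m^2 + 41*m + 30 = b*(7*m + 10) + 14*m^2 + 41*m + 30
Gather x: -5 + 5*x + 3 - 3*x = 2*x - 2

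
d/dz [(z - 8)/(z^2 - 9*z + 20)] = (z^2 - 9*z - (z - 8)*(2*z - 9) + 20)/(z^2 - 9*z + 20)^2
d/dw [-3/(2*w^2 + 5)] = 12*w/(2*w^2 + 5)^2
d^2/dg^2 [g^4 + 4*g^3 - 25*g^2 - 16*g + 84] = 12*g^2 + 24*g - 50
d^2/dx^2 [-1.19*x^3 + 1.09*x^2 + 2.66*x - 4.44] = 2.18 - 7.14*x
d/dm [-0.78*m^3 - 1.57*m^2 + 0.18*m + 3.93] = -2.34*m^2 - 3.14*m + 0.18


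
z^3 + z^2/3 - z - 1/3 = (z - 1)*(z + 1/3)*(z + 1)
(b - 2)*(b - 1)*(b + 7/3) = b^3 - 2*b^2/3 - 5*b + 14/3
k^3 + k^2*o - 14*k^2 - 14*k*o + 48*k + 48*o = (k - 8)*(k - 6)*(k + o)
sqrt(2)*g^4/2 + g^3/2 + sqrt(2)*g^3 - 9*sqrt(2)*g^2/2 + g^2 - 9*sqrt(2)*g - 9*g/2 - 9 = (g - 3)*(g + 3)*(g + sqrt(2)/2)*(sqrt(2)*g/2 + sqrt(2))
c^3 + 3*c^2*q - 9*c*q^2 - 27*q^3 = (c - 3*q)*(c + 3*q)^2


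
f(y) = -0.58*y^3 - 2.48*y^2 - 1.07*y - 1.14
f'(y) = -1.74*y^2 - 4.96*y - 1.07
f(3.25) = -50.72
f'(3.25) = -35.57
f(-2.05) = -4.37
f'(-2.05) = 1.79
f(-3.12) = -4.33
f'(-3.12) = -2.53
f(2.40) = -26.01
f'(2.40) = -23.00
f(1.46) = -9.79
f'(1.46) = -12.02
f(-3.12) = -4.33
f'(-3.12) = -2.53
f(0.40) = -2.00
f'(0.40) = -3.33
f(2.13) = -20.28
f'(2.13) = -19.53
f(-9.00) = 230.43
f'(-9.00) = -97.37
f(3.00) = -42.33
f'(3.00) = -31.61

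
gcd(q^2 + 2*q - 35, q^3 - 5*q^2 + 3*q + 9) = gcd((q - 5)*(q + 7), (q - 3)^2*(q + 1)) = 1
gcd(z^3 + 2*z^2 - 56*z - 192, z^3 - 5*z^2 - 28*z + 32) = z^2 - 4*z - 32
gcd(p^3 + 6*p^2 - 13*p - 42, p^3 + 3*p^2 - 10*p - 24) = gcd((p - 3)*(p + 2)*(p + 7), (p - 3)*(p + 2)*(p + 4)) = p^2 - p - 6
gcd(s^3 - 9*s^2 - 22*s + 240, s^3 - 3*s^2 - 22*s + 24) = s - 6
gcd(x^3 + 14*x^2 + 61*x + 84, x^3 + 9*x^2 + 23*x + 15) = x + 3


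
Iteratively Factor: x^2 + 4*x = (x)*(x + 4)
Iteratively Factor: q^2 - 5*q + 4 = (q - 4)*(q - 1)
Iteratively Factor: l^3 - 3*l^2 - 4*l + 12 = (l + 2)*(l^2 - 5*l + 6) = (l - 3)*(l + 2)*(l - 2)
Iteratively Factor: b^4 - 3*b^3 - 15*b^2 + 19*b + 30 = (b - 5)*(b^3 + 2*b^2 - 5*b - 6) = (b - 5)*(b - 2)*(b^2 + 4*b + 3) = (b - 5)*(b - 2)*(b + 1)*(b + 3)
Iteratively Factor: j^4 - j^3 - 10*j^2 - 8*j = (j + 1)*(j^3 - 2*j^2 - 8*j) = j*(j + 1)*(j^2 - 2*j - 8) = j*(j + 1)*(j + 2)*(j - 4)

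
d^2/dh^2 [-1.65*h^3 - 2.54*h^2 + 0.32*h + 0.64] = -9.9*h - 5.08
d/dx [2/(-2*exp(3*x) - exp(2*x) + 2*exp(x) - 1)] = 4*(3*exp(2*x) + exp(x) - 1)*exp(x)/(2*exp(3*x) + exp(2*x) - 2*exp(x) + 1)^2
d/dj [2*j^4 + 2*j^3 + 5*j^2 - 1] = 2*j*(4*j^2 + 3*j + 5)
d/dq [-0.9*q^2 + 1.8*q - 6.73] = 1.8 - 1.8*q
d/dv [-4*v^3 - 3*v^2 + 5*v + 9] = -12*v^2 - 6*v + 5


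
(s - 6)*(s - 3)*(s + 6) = s^3 - 3*s^2 - 36*s + 108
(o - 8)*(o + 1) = o^2 - 7*o - 8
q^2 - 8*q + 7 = (q - 7)*(q - 1)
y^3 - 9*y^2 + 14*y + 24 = (y - 6)*(y - 4)*(y + 1)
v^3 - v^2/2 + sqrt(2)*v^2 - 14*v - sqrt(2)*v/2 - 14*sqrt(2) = (v - 4)*(v + 7/2)*(v + sqrt(2))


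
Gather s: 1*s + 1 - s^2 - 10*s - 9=-s^2 - 9*s - 8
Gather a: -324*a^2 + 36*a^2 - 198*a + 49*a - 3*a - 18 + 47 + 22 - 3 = -288*a^2 - 152*a + 48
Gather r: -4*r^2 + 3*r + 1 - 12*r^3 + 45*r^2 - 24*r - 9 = -12*r^3 + 41*r^2 - 21*r - 8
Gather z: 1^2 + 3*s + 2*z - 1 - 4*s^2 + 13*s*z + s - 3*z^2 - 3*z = -4*s^2 + 4*s - 3*z^2 + z*(13*s - 1)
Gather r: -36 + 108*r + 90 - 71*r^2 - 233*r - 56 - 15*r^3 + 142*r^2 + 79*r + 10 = -15*r^3 + 71*r^2 - 46*r + 8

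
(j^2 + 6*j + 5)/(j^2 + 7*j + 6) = (j + 5)/(j + 6)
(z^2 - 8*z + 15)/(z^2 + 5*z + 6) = (z^2 - 8*z + 15)/(z^2 + 5*z + 6)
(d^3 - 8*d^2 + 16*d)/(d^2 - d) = (d^2 - 8*d + 16)/(d - 1)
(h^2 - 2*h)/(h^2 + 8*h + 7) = h*(h - 2)/(h^2 + 8*h + 7)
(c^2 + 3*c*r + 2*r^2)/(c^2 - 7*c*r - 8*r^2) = (-c - 2*r)/(-c + 8*r)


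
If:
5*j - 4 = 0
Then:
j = 4/5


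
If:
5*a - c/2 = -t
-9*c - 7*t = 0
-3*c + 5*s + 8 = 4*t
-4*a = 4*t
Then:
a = 0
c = 0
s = -8/5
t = 0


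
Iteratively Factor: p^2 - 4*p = (p - 4)*(p)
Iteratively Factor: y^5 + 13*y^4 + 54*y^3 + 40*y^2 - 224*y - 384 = (y + 4)*(y^4 + 9*y^3 + 18*y^2 - 32*y - 96) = (y + 3)*(y + 4)*(y^3 + 6*y^2 - 32) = (y - 2)*(y + 3)*(y + 4)*(y^2 + 8*y + 16) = (y - 2)*(y + 3)*(y + 4)^2*(y + 4)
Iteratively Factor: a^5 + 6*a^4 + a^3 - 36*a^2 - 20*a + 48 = (a - 2)*(a^4 + 8*a^3 + 17*a^2 - 2*a - 24) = (a - 2)*(a + 3)*(a^3 + 5*a^2 + 2*a - 8) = (a - 2)*(a - 1)*(a + 3)*(a^2 + 6*a + 8) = (a - 2)*(a - 1)*(a + 2)*(a + 3)*(a + 4)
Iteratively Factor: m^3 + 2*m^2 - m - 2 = (m + 2)*(m^2 - 1) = (m + 1)*(m + 2)*(m - 1)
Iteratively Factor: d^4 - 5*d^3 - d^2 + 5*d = (d)*(d^3 - 5*d^2 - d + 5) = d*(d - 5)*(d^2 - 1) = d*(d - 5)*(d + 1)*(d - 1)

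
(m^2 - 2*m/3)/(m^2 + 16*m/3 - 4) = m/(m + 6)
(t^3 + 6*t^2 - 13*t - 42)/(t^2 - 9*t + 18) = (t^2 + 9*t + 14)/(t - 6)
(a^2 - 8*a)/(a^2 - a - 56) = a/(a + 7)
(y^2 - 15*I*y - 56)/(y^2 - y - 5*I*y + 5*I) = (y^2 - 15*I*y - 56)/(y^2 - y - 5*I*y + 5*I)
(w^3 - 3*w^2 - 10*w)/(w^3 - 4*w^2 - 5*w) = (w + 2)/(w + 1)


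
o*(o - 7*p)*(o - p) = o^3 - 8*o^2*p + 7*o*p^2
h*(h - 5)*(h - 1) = h^3 - 6*h^2 + 5*h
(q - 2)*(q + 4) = q^2 + 2*q - 8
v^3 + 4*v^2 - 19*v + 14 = (v - 2)*(v - 1)*(v + 7)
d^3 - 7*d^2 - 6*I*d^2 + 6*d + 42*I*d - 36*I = (d - 6)*(d - 1)*(d - 6*I)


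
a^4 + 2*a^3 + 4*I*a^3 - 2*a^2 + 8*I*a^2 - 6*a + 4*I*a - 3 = (a + 1)^2*(a + I)*(a + 3*I)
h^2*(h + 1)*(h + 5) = h^4 + 6*h^3 + 5*h^2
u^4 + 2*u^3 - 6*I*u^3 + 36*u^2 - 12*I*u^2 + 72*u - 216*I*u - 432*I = (u + 2)*(u - 6*I)^2*(u + 6*I)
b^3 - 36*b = b*(b - 6)*(b + 6)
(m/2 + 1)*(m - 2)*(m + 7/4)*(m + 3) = m^4/2 + 19*m^3/8 + 5*m^2/8 - 19*m/2 - 21/2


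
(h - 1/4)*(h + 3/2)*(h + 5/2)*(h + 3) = h^4 + 27*h^3/4 + 14*h^2 + 117*h/16 - 45/16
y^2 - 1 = (y - 1)*(y + 1)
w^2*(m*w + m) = m*w^3 + m*w^2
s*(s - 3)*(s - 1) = s^3 - 4*s^2 + 3*s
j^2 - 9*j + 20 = (j - 5)*(j - 4)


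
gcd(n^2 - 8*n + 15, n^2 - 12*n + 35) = n - 5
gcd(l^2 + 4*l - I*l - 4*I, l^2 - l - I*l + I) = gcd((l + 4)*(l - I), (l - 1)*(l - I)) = l - I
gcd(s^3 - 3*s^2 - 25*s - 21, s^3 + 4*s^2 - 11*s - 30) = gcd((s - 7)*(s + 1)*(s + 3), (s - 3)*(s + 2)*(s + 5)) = 1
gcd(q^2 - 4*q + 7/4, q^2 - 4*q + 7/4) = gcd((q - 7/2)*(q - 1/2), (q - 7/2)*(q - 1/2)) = q^2 - 4*q + 7/4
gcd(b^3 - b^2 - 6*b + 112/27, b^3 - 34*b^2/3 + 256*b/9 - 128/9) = b^2 - 10*b/3 + 16/9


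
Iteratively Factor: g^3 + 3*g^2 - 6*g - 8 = (g + 1)*(g^2 + 2*g - 8) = (g + 1)*(g + 4)*(g - 2)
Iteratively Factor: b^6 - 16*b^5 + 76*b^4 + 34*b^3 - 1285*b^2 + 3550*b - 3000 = (b - 5)*(b^5 - 11*b^4 + 21*b^3 + 139*b^2 - 590*b + 600) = (b - 5)^2*(b^4 - 6*b^3 - 9*b^2 + 94*b - 120) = (b - 5)^2*(b + 4)*(b^3 - 10*b^2 + 31*b - 30) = (b - 5)^3*(b + 4)*(b^2 - 5*b + 6) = (b - 5)^3*(b - 3)*(b + 4)*(b - 2)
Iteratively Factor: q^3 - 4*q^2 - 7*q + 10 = (q - 1)*(q^2 - 3*q - 10) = (q - 5)*(q - 1)*(q + 2)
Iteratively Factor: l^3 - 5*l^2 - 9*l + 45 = (l - 3)*(l^2 - 2*l - 15) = (l - 5)*(l - 3)*(l + 3)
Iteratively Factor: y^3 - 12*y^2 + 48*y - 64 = (y - 4)*(y^2 - 8*y + 16) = (y - 4)^2*(y - 4)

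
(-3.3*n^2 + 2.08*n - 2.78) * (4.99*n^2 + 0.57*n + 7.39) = -16.467*n^4 + 8.4982*n^3 - 37.0736*n^2 + 13.7866*n - 20.5442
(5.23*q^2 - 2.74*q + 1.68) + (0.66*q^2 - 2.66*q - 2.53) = 5.89*q^2 - 5.4*q - 0.85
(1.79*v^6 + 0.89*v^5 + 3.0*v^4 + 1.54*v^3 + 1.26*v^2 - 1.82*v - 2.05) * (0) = 0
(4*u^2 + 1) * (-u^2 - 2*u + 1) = -4*u^4 - 8*u^3 + 3*u^2 - 2*u + 1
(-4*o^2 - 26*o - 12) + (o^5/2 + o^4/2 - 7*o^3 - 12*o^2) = o^5/2 + o^4/2 - 7*o^3 - 16*o^2 - 26*o - 12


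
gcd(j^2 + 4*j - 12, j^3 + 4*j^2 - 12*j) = j^2 + 4*j - 12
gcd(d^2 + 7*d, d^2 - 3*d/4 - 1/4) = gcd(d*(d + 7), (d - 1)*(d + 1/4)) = 1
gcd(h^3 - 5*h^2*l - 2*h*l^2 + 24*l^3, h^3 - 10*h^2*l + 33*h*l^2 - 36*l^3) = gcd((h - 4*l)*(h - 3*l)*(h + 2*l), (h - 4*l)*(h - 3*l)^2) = h^2 - 7*h*l + 12*l^2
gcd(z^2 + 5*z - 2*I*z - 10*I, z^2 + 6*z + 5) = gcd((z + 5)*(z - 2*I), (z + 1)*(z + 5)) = z + 5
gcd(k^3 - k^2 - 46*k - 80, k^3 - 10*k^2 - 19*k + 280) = k^2 - 3*k - 40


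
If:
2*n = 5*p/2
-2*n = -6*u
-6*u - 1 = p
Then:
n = -5/14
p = -2/7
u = -5/42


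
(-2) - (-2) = 0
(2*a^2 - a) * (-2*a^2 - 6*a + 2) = -4*a^4 - 10*a^3 + 10*a^2 - 2*a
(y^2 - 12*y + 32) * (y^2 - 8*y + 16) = y^4 - 20*y^3 + 144*y^2 - 448*y + 512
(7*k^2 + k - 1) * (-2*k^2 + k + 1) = -14*k^4 + 5*k^3 + 10*k^2 - 1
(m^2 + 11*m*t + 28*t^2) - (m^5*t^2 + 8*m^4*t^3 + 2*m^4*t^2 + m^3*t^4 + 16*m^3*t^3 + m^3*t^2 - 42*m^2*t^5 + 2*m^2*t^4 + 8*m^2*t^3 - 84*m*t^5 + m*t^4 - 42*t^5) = -m^5*t^2 - 8*m^4*t^3 - 2*m^4*t^2 - m^3*t^4 - 16*m^3*t^3 - m^3*t^2 + 42*m^2*t^5 - 2*m^2*t^4 - 8*m^2*t^3 + m^2 + 84*m*t^5 - m*t^4 + 11*m*t + 42*t^5 + 28*t^2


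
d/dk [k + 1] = 1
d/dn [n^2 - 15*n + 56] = 2*n - 15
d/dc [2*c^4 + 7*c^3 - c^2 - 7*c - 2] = 8*c^3 + 21*c^2 - 2*c - 7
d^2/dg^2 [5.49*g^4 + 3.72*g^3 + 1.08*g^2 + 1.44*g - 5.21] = 65.88*g^2 + 22.32*g + 2.16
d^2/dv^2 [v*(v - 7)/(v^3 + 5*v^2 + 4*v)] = 2*(v^3 - 21*v^2 - 117*v - 167)/(v^6 + 15*v^5 + 87*v^4 + 245*v^3 + 348*v^2 + 240*v + 64)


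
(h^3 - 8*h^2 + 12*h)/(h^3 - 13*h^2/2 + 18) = 2*h/(2*h + 3)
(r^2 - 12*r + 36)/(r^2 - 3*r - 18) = (r - 6)/(r + 3)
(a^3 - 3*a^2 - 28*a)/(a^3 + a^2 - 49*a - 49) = a*(a + 4)/(a^2 + 8*a + 7)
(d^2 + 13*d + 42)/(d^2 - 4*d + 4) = (d^2 + 13*d + 42)/(d^2 - 4*d + 4)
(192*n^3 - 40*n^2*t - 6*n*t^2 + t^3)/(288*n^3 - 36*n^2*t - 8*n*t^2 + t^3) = (-4*n + t)/(-6*n + t)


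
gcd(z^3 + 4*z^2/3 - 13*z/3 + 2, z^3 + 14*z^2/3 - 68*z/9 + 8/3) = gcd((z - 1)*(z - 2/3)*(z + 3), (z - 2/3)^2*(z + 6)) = z - 2/3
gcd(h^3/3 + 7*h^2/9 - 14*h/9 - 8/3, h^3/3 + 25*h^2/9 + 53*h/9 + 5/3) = h + 3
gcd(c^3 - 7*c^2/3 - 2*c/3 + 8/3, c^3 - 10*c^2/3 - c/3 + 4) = c^2 - c/3 - 4/3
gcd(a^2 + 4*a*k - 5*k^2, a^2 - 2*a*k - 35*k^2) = a + 5*k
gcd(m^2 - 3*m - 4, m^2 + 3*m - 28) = m - 4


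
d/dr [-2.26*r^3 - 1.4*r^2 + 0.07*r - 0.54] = -6.78*r^2 - 2.8*r + 0.07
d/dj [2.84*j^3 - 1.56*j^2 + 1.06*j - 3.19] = 8.52*j^2 - 3.12*j + 1.06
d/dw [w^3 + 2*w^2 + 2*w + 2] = 3*w^2 + 4*w + 2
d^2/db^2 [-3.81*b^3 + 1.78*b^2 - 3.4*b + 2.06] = 3.56 - 22.86*b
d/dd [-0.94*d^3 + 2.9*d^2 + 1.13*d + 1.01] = -2.82*d^2 + 5.8*d + 1.13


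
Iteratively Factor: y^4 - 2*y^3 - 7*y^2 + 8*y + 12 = (y - 2)*(y^3 - 7*y - 6) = (y - 2)*(y + 1)*(y^2 - y - 6) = (y - 2)*(y + 1)*(y + 2)*(y - 3)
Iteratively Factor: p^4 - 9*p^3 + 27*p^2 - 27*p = (p - 3)*(p^3 - 6*p^2 + 9*p) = p*(p - 3)*(p^2 - 6*p + 9) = p*(p - 3)^2*(p - 3)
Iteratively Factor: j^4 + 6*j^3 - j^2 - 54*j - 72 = (j + 3)*(j^3 + 3*j^2 - 10*j - 24) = (j + 3)*(j + 4)*(j^2 - j - 6) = (j + 2)*(j + 3)*(j + 4)*(j - 3)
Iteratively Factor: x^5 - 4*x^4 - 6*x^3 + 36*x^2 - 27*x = (x - 1)*(x^4 - 3*x^3 - 9*x^2 + 27*x) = (x - 3)*(x - 1)*(x^3 - 9*x) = (x - 3)*(x - 1)*(x + 3)*(x^2 - 3*x) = x*(x - 3)*(x - 1)*(x + 3)*(x - 3)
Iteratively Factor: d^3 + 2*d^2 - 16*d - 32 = (d + 2)*(d^2 - 16) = (d + 2)*(d + 4)*(d - 4)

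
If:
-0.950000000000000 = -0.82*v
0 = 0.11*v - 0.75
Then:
No Solution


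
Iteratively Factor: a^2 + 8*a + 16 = (a + 4)*(a + 4)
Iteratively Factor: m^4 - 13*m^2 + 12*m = (m + 4)*(m^3 - 4*m^2 + 3*m) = (m - 3)*(m + 4)*(m^2 - m) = (m - 3)*(m - 1)*(m + 4)*(m)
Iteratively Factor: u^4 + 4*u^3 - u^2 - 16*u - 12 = (u + 3)*(u^3 + u^2 - 4*u - 4) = (u + 1)*(u + 3)*(u^2 - 4) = (u - 2)*(u + 1)*(u + 3)*(u + 2)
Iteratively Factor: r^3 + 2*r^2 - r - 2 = (r + 1)*(r^2 + r - 2) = (r + 1)*(r + 2)*(r - 1)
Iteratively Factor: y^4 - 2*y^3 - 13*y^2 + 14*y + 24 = (y - 4)*(y^3 + 2*y^2 - 5*y - 6) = (y - 4)*(y + 1)*(y^2 + y - 6) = (y - 4)*(y + 1)*(y + 3)*(y - 2)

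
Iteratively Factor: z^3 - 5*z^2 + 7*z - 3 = (z - 1)*(z^2 - 4*z + 3) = (z - 3)*(z - 1)*(z - 1)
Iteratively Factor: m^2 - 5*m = (m)*(m - 5)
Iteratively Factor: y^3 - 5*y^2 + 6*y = (y)*(y^2 - 5*y + 6) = y*(y - 2)*(y - 3)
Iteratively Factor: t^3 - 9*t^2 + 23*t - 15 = (t - 5)*(t^2 - 4*t + 3) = (t - 5)*(t - 3)*(t - 1)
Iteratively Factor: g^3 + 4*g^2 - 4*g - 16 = (g - 2)*(g^2 + 6*g + 8) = (g - 2)*(g + 2)*(g + 4)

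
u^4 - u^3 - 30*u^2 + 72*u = u*(u - 4)*(u - 3)*(u + 6)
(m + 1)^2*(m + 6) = m^3 + 8*m^2 + 13*m + 6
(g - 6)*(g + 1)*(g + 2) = g^3 - 3*g^2 - 16*g - 12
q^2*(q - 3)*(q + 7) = q^4 + 4*q^3 - 21*q^2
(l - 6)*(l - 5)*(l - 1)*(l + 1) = l^4 - 11*l^3 + 29*l^2 + 11*l - 30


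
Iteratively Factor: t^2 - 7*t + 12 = (t - 3)*(t - 4)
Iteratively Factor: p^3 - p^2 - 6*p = (p - 3)*(p^2 + 2*p) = p*(p - 3)*(p + 2)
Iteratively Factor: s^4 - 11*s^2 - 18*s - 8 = (s + 2)*(s^3 - 2*s^2 - 7*s - 4) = (s + 1)*(s + 2)*(s^2 - 3*s - 4) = (s + 1)^2*(s + 2)*(s - 4)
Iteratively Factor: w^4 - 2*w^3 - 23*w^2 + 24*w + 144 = (w + 3)*(w^3 - 5*w^2 - 8*w + 48) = (w - 4)*(w + 3)*(w^2 - w - 12) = (w - 4)^2*(w + 3)*(w + 3)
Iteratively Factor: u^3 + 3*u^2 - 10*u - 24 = (u + 4)*(u^2 - u - 6) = (u - 3)*(u + 4)*(u + 2)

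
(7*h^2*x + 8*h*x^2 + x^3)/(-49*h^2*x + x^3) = (h + x)/(-7*h + x)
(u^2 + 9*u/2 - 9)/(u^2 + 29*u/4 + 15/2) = 2*(2*u - 3)/(4*u + 5)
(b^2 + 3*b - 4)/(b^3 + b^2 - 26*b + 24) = (b + 4)/(b^2 + 2*b - 24)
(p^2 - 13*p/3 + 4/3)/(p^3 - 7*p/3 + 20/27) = 9*(p - 4)/(9*p^2 + 3*p - 20)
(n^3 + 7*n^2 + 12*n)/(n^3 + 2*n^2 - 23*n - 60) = n/(n - 5)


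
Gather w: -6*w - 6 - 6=-6*w - 12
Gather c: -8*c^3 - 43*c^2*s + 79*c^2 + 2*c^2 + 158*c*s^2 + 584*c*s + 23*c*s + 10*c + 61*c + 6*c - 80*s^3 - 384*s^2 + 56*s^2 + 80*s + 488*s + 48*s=-8*c^3 + c^2*(81 - 43*s) + c*(158*s^2 + 607*s + 77) - 80*s^3 - 328*s^2 + 616*s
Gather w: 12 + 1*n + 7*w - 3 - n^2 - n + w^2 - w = -n^2 + w^2 + 6*w + 9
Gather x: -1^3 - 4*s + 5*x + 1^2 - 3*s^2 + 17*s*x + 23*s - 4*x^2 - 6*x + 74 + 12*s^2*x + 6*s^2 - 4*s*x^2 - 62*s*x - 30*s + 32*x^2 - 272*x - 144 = 3*s^2 - 11*s + x^2*(28 - 4*s) + x*(12*s^2 - 45*s - 273) - 70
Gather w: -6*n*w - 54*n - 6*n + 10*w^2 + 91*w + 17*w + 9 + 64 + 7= -60*n + 10*w^2 + w*(108 - 6*n) + 80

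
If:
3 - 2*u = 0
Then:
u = 3/2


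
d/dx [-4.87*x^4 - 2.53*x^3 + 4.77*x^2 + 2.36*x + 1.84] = -19.48*x^3 - 7.59*x^2 + 9.54*x + 2.36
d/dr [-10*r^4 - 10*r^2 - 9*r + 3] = -40*r^3 - 20*r - 9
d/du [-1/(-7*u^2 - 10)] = -14*u/(7*u^2 + 10)^2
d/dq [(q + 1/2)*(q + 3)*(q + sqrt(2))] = 3*q^2 + 2*sqrt(2)*q + 7*q + 3/2 + 7*sqrt(2)/2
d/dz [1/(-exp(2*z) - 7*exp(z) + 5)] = (2*exp(z) + 7)*exp(z)/(exp(2*z) + 7*exp(z) - 5)^2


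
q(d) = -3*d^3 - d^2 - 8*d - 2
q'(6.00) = -344.00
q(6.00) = -734.00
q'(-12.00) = -1280.00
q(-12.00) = 5134.00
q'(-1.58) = -27.31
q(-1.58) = 19.98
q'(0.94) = -17.83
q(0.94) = -12.90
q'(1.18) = -22.89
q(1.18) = -17.76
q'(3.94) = -155.59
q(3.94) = -232.53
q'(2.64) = -76.01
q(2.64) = -85.29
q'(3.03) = -96.69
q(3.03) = -118.88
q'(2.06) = -50.31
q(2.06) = -48.95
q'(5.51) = -292.26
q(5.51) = -578.29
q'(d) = -9*d^2 - 2*d - 8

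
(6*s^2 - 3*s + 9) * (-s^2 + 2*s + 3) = -6*s^4 + 15*s^3 + 3*s^2 + 9*s + 27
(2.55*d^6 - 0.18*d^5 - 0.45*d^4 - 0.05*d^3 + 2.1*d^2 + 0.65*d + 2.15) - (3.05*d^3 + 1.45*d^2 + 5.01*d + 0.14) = 2.55*d^6 - 0.18*d^5 - 0.45*d^4 - 3.1*d^3 + 0.65*d^2 - 4.36*d + 2.01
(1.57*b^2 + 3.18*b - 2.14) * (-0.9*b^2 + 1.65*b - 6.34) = -1.413*b^4 - 0.2715*b^3 - 2.7808*b^2 - 23.6922*b + 13.5676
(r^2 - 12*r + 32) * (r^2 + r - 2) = r^4 - 11*r^3 + 18*r^2 + 56*r - 64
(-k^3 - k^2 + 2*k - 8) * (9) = -9*k^3 - 9*k^2 + 18*k - 72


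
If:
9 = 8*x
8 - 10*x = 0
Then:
No Solution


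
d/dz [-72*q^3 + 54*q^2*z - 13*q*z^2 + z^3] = 54*q^2 - 26*q*z + 3*z^2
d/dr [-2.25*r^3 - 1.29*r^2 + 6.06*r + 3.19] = -6.75*r^2 - 2.58*r + 6.06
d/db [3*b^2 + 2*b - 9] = 6*b + 2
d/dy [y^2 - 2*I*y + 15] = 2*y - 2*I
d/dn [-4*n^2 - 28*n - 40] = -8*n - 28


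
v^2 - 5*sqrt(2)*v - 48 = (v - 8*sqrt(2))*(v + 3*sqrt(2))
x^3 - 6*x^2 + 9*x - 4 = (x - 4)*(x - 1)^2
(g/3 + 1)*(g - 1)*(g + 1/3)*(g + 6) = g^4/3 + 25*g^3/9 + 35*g^2/9 - 5*g - 2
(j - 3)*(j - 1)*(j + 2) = j^3 - 2*j^2 - 5*j + 6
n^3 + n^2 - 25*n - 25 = (n - 5)*(n + 1)*(n + 5)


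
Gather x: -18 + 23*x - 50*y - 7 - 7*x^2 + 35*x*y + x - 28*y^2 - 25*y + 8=-7*x^2 + x*(35*y + 24) - 28*y^2 - 75*y - 17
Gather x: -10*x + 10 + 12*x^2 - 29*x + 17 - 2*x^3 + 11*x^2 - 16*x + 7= -2*x^3 + 23*x^2 - 55*x + 34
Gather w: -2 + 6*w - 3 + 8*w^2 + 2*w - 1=8*w^2 + 8*w - 6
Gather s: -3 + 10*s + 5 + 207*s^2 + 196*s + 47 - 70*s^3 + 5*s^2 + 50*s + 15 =-70*s^3 + 212*s^2 + 256*s + 64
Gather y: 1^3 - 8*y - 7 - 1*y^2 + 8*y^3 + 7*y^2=8*y^3 + 6*y^2 - 8*y - 6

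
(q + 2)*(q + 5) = q^2 + 7*q + 10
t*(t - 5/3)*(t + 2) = t^3 + t^2/3 - 10*t/3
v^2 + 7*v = v*(v + 7)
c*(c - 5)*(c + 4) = c^3 - c^2 - 20*c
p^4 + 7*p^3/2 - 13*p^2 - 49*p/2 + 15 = (p - 3)*(p - 1/2)*(p + 2)*(p + 5)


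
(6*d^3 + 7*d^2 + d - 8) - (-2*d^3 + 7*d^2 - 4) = 8*d^3 + d - 4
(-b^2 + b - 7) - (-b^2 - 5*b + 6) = 6*b - 13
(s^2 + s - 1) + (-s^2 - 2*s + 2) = 1 - s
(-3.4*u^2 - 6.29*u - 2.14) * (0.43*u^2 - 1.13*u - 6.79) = -1.462*u^4 + 1.1373*u^3 + 29.2735*u^2 + 45.1273*u + 14.5306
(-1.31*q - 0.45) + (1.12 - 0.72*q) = 0.67 - 2.03*q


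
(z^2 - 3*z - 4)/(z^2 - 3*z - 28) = (-z^2 + 3*z + 4)/(-z^2 + 3*z + 28)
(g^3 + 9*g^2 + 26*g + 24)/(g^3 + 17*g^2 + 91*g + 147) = (g^2 + 6*g + 8)/(g^2 + 14*g + 49)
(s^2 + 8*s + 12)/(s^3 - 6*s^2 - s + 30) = (s + 6)/(s^2 - 8*s + 15)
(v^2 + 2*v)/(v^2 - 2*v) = (v + 2)/(v - 2)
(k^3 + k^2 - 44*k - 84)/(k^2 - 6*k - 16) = (k^2 - k - 42)/(k - 8)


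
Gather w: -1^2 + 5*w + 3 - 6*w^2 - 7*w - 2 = -6*w^2 - 2*w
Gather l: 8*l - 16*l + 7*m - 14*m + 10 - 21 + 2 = -8*l - 7*m - 9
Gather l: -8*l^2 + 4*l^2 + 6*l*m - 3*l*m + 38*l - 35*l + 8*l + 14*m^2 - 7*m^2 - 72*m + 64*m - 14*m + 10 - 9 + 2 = -4*l^2 + l*(3*m + 11) + 7*m^2 - 22*m + 3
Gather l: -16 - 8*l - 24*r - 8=-8*l - 24*r - 24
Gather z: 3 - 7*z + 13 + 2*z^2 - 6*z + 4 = 2*z^2 - 13*z + 20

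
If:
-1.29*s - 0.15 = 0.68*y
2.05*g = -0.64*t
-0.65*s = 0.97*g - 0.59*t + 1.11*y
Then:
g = 0.026428505175794 - 0.268323869471985*y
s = -0.527131782945736*y - 0.116279069767442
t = 0.859474894402451*y - 0.0846538056412153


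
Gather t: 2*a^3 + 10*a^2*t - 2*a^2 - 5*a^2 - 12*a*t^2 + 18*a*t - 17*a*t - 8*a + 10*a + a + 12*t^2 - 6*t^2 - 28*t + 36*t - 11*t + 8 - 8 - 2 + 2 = 2*a^3 - 7*a^2 + 3*a + t^2*(6 - 12*a) + t*(10*a^2 + a - 3)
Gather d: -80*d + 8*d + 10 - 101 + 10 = -72*d - 81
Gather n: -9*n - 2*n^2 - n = -2*n^2 - 10*n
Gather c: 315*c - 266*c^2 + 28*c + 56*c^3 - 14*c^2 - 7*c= 56*c^3 - 280*c^2 + 336*c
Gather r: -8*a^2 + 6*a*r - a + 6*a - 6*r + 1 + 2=-8*a^2 + 5*a + r*(6*a - 6) + 3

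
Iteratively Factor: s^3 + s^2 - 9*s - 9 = (s + 3)*(s^2 - 2*s - 3) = (s + 1)*(s + 3)*(s - 3)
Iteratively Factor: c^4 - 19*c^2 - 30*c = (c + 3)*(c^3 - 3*c^2 - 10*c) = (c - 5)*(c + 3)*(c^2 + 2*c) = (c - 5)*(c + 2)*(c + 3)*(c)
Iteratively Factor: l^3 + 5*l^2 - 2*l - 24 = (l + 3)*(l^2 + 2*l - 8) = (l - 2)*(l + 3)*(l + 4)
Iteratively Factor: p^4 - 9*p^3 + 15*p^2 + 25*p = (p + 1)*(p^3 - 10*p^2 + 25*p) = (p - 5)*(p + 1)*(p^2 - 5*p) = (p - 5)^2*(p + 1)*(p)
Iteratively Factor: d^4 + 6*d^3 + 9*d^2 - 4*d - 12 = (d + 2)*(d^3 + 4*d^2 + d - 6) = (d + 2)^2*(d^2 + 2*d - 3) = (d - 1)*(d + 2)^2*(d + 3)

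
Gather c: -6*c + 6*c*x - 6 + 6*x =c*(6*x - 6) + 6*x - 6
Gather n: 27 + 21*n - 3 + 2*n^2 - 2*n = 2*n^2 + 19*n + 24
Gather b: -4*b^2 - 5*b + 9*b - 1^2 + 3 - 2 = -4*b^2 + 4*b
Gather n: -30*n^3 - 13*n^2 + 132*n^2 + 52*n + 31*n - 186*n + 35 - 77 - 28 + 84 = -30*n^3 + 119*n^2 - 103*n + 14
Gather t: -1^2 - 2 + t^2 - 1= t^2 - 4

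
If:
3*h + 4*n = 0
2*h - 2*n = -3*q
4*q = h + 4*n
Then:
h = 0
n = 0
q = 0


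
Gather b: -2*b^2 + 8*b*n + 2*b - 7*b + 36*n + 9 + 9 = -2*b^2 + b*(8*n - 5) + 36*n + 18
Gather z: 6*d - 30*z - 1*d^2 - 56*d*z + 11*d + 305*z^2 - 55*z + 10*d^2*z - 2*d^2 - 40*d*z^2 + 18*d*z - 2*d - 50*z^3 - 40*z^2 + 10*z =-3*d^2 + 15*d - 50*z^3 + z^2*(265 - 40*d) + z*(10*d^2 - 38*d - 75)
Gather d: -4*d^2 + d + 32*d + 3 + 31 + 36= -4*d^2 + 33*d + 70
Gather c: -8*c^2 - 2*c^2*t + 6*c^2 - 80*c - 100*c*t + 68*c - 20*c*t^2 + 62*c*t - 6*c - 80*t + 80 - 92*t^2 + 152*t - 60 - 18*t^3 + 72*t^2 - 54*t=c^2*(-2*t - 2) + c*(-20*t^2 - 38*t - 18) - 18*t^3 - 20*t^2 + 18*t + 20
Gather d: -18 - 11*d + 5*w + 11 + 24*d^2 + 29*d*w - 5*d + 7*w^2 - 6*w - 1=24*d^2 + d*(29*w - 16) + 7*w^2 - w - 8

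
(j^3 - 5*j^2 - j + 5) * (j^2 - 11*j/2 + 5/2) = j^5 - 21*j^4/2 + 29*j^3 - 2*j^2 - 30*j + 25/2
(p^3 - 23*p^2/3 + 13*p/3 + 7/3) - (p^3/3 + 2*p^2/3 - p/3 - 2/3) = 2*p^3/3 - 25*p^2/3 + 14*p/3 + 3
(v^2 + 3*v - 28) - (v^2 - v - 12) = 4*v - 16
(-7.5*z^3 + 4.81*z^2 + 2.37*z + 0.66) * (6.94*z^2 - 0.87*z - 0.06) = -52.05*z^5 + 39.9064*z^4 + 12.7131*z^3 + 2.2299*z^2 - 0.7164*z - 0.0396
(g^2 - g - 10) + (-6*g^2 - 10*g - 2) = -5*g^2 - 11*g - 12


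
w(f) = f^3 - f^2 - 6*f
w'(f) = 3*f^2 - 2*f - 6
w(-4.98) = -118.43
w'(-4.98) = 78.36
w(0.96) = -5.80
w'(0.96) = -5.16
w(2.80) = -2.69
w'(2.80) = 11.92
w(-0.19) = 1.10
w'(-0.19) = -5.51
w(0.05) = -0.30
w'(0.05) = -6.09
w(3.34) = 6.06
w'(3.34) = 20.79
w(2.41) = -6.27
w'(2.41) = 6.60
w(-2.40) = -5.18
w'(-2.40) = 16.08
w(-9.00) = -756.00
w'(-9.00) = 255.00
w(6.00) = 144.00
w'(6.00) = 90.00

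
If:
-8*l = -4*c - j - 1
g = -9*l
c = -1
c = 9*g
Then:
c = -1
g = -1/9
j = 251/81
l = 1/81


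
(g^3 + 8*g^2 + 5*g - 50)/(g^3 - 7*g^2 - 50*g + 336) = (g^3 + 8*g^2 + 5*g - 50)/(g^3 - 7*g^2 - 50*g + 336)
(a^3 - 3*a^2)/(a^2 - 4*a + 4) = a^2*(a - 3)/(a^2 - 4*a + 4)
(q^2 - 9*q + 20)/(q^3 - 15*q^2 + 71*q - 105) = (q - 4)/(q^2 - 10*q + 21)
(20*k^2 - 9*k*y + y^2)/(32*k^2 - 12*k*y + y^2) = (-5*k + y)/(-8*k + y)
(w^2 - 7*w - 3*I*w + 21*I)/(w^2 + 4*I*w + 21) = (w - 7)/(w + 7*I)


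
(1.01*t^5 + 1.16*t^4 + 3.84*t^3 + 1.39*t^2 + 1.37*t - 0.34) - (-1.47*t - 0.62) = 1.01*t^5 + 1.16*t^4 + 3.84*t^3 + 1.39*t^2 + 2.84*t + 0.28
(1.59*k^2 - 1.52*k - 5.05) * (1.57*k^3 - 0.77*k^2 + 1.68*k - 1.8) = 2.4963*k^5 - 3.6107*k^4 - 4.0869*k^3 - 1.5271*k^2 - 5.748*k + 9.09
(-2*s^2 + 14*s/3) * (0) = 0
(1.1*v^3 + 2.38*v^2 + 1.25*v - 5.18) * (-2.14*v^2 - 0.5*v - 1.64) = -2.354*v^5 - 5.6432*v^4 - 5.669*v^3 + 6.557*v^2 + 0.54*v + 8.4952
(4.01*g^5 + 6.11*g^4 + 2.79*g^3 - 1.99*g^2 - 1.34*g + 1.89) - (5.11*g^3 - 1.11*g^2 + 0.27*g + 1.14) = 4.01*g^5 + 6.11*g^4 - 2.32*g^3 - 0.88*g^2 - 1.61*g + 0.75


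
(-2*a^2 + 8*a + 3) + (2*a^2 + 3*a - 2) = 11*a + 1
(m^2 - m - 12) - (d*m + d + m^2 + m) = -d*m - d - 2*m - 12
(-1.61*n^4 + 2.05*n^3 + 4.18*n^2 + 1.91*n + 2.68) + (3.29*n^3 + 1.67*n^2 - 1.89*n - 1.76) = -1.61*n^4 + 5.34*n^3 + 5.85*n^2 + 0.02*n + 0.92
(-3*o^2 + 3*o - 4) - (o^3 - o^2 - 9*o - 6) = -o^3 - 2*o^2 + 12*o + 2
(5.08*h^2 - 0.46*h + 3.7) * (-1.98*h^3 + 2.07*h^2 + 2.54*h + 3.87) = -10.0584*h^5 + 11.4264*h^4 + 4.625*h^3 + 26.1502*h^2 + 7.6178*h + 14.319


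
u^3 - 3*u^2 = u^2*(u - 3)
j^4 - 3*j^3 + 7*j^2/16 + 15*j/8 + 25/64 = (j - 5/2)*(j - 5/4)*(j + 1/4)*(j + 1/2)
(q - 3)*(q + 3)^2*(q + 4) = q^4 + 7*q^3 + 3*q^2 - 63*q - 108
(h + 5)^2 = h^2 + 10*h + 25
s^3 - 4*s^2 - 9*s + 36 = (s - 4)*(s - 3)*(s + 3)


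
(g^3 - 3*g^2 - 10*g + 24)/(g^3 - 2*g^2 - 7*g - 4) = (g^2 + g - 6)/(g^2 + 2*g + 1)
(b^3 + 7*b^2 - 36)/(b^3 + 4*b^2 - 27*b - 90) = (b - 2)/(b - 5)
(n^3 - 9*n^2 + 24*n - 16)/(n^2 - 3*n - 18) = (-n^3 + 9*n^2 - 24*n + 16)/(-n^2 + 3*n + 18)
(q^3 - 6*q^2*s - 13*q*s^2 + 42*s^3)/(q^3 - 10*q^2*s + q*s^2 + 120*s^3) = (q^2 - 9*q*s + 14*s^2)/(q^2 - 13*q*s + 40*s^2)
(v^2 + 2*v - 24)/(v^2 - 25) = (v^2 + 2*v - 24)/(v^2 - 25)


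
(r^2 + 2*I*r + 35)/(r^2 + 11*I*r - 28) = (r - 5*I)/(r + 4*I)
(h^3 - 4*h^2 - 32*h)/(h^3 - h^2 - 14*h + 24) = h*(h - 8)/(h^2 - 5*h + 6)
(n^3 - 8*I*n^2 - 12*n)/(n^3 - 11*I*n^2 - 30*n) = (n - 2*I)/(n - 5*I)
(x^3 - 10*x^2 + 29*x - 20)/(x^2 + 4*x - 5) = (x^2 - 9*x + 20)/(x + 5)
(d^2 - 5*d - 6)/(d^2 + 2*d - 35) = (d^2 - 5*d - 6)/(d^2 + 2*d - 35)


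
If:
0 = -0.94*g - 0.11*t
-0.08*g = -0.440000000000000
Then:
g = 5.50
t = -47.00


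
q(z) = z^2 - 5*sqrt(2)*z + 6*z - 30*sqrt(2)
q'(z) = 2*z - 5*sqrt(2) + 6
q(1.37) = -42.02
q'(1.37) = 1.67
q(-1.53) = -38.45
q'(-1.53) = -4.13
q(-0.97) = -40.45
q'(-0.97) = -3.01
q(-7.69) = 24.95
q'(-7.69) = -16.45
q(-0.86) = -40.77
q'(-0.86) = -2.79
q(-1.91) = -36.73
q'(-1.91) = -4.89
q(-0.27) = -42.06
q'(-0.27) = -1.61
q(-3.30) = -28.00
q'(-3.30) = -7.67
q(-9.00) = 48.21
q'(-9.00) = -19.07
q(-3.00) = -30.21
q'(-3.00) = -7.07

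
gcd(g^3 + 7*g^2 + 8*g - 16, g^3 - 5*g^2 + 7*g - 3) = g - 1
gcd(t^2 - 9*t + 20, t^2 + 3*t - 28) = t - 4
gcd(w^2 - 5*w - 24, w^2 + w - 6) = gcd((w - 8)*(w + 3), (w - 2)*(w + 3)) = w + 3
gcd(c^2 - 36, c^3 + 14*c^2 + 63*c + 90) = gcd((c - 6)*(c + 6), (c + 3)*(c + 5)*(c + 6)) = c + 6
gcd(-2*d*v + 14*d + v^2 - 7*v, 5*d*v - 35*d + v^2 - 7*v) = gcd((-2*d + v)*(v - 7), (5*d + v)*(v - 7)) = v - 7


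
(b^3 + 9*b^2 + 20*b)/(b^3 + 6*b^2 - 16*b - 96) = b*(b + 5)/(b^2 + 2*b - 24)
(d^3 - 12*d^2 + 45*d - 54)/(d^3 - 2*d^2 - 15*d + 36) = (d - 6)/(d + 4)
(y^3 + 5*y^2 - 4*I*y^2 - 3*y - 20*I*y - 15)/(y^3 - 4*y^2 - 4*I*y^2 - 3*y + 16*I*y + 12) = (y + 5)/(y - 4)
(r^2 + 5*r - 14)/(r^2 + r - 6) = (r + 7)/(r + 3)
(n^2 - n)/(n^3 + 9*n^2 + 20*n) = (n - 1)/(n^2 + 9*n + 20)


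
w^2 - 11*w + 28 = (w - 7)*(w - 4)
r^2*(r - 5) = r^3 - 5*r^2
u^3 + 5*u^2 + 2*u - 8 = (u - 1)*(u + 2)*(u + 4)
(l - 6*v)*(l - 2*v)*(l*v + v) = l^3*v - 8*l^2*v^2 + l^2*v + 12*l*v^3 - 8*l*v^2 + 12*v^3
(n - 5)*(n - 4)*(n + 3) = n^3 - 6*n^2 - 7*n + 60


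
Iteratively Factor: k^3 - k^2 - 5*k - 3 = (k + 1)*(k^2 - 2*k - 3) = (k + 1)^2*(k - 3)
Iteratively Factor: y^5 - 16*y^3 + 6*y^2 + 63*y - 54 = (y + 3)*(y^4 - 3*y^3 - 7*y^2 + 27*y - 18) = (y - 1)*(y + 3)*(y^3 - 2*y^2 - 9*y + 18) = (y - 1)*(y + 3)^2*(y^2 - 5*y + 6) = (y - 2)*(y - 1)*(y + 3)^2*(y - 3)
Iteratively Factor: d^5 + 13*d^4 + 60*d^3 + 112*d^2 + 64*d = (d + 4)*(d^4 + 9*d^3 + 24*d^2 + 16*d) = (d + 4)^2*(d^3 + 5*d^2 + 4*d) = (d + 1)*(d + 4)^2*(d^2 + 4*d) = d*(d + 1)*(d + 4)^2*(d + 4)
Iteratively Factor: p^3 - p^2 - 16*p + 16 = (p + 4)*(p^2 - 5*p + 4) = (p - 1)*(p + 4)*(p - 4)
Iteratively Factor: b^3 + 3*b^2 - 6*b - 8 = (b + 1)*(b^2 + 2*b - 8) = (b - 2)*(b + 1)*(b + 4)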